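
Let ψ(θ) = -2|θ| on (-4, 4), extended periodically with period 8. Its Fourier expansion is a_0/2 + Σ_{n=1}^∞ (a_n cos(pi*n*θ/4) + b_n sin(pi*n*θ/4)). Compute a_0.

a_0 = 1/4 ∫_{-4}^{4} ψ(θ) dθ = 1/4 · (-32) = -8.

-8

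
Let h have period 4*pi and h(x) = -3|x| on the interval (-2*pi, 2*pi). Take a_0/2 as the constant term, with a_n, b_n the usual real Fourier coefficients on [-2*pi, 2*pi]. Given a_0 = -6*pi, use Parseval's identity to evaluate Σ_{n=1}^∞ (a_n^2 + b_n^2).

6*pi**2

Parseval: a_0^2/2 + Σ_{n≥1} (a_n^2+b_n^2) = (1/(2*pi)) ∫_{-2*pi}^{2*pi} h(x)^2 dx = 24*pi**2.
Subtract a_0^2/2 = 18*pi**2: Σ (a_n^2+b_n^2) = 6*pi**2.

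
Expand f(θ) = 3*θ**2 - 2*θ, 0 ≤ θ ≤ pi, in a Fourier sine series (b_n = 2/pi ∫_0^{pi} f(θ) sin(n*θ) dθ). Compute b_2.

b_2 = 2/pi ∫_0^{pi} (3*θ**2 - 2*θ) sin(2*θ) dθ.
Integrating by parts twice (tabular method), an antiderivative of (3*θ**2 - 2*θ) sin(2*θ) is -3*θ**2*cos(2*θ)/2 + 3*θ*sin(2*θ)/2 + θ*cos(2*θ) - sin(2*θ)/2 + 3*cos(2*θ)/4; evaluating from 0 to pi: ∫_{0}^{pi} (3*θ**2 - 2*θ) sin(2*θ) dθ = (-3*pi**2/2 + 3/4 + pi) - (3/4) = pi*(2 - 3*pi)/2.
Hence b_2 = (2/pi)·(pi*(2 - 3*pi)/2) = 2 - 3*pi.

2 - 3*pi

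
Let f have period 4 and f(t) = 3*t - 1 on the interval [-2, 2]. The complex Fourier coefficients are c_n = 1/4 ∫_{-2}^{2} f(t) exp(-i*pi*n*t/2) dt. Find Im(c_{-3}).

Since f is real-valued, Im(c_{-3}) = -1/4 ∫_{-2}^{2} f(t) sin(-3*pi*t/2) dt = b_{3}/2.
Integrating by parts (boundary term plus one more integral), an antiderivative of (3*t - 1) sin(-3*pi*t/2) is 2*t*cos(3*pi*t/2)/pi - 4*sin(3*pi*t/2)/(3*pi**2) - 2*cos(3*pi*t/2)/(3*pi); evaluating from -2 to 2: ∫_{-2}^{2} (3*t - 1) sin(-3*pi*t/2) dt = (-10/(3*pi)) - (14/(3*pi)) = -8/pi.
Hence Im(c_{-3}) = (-1/4)·(-8/pi) = 2/pi.

2/pi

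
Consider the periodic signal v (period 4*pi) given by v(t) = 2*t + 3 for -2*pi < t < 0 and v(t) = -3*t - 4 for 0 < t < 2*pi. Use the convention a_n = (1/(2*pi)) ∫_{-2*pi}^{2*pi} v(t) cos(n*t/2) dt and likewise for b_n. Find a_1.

a_1 = (1/(2*pi)) ∫_{-2*pi}^{2*pi} v(t) cos(t/2) dt.
Split the integral at the breakpoints.
Integrating by parts (boundary term plus one more integral), an antiderivative of (2*t + 3) cos(t/2) is 4*t*sin(t/2) + 6*sin(t/2) + 8*cos(t/2); evaluating from -2*pi to 0: ∫_{-2*pi}^{0} (2*t + 3) cos(t/2) dt = (8) - (-8) = 16.
Integrating by parts (boundary term plus one more integral), an antiderivative of (-3*t - 4) cos(t/2) is -6*t*sin(t/2) - 8*sin(t/2) - 12*cos(t/2); evaluating from 0 to 2*pi: ∫_{0}^{2*pi} (-3*t - 4) cos(t/2) dt = (12) - (-12) = 24.
Summing the pieces and multiplying by (1/(2*pi)) gives a_1 = 20/pi.

20/pi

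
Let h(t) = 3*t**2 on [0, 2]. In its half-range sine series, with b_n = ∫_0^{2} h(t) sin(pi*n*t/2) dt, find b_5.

24*(-4 + 25*pi**2)/(125*pi**3)

b_5 = ∫_0^{2} (3*t**2) sin(5*pi*t/2) dt.
Integrating by parts twice (tabular method), an antiderivative of (3*t**2) sin(5*pi*t/2) is -6*t**2*cos(5*pi*t/2)/(5*pi) + 24*t*sin(5*pi*t/2)/(25*pi**2) + 48*cos(5*pi*t/2)/(125*pi**3); evaluating from 0 to 2: ∫_{0}^{2} (3*t**2) sin(5*pi*t/2) dt = (24*(-2 + 25*pi**2)/(125*pi**3)) - (48/(125*pi**3)) = 24*(-4 + 25*pi**2)/(125*pi**3).
Hence b_5 = 24*(-4 + 25*pi**2)/(125*pi**3).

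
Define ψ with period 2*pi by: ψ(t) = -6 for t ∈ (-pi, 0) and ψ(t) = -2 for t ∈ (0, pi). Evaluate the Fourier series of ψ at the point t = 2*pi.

-4

t = 2*pi differs from t = 0 by 1 full period(s), and the series is 2*pi-periodic.
At t = 0 the one-sided limits are ψ(0^-) = -6 and ψ(0^+) = -2.
By Dirichlet's theorem the series converges to their average, [(-6) + (-2)]/2 = -4.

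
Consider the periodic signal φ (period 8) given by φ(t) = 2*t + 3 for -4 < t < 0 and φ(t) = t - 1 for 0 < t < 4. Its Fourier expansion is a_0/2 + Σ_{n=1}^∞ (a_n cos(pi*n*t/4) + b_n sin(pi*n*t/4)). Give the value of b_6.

-2/pi

b_6 = 1/4 ∫_{-4}^{4} φ(t) sin(3*pi*t/2) dt.
Split the integral at the breakpoints.
Integrating by parts (boundary term plus one more integral), an antiderivative of (2*t + 3) sin(3*pi*t/2) is -4*t*cos(3*pi*t/2)/(3*pi) + 8*sin(3*pi*t/2)/(9*pi**2) - 2*cos(3*pi*t/2)/pi; evaluating from -4 to 0: ∫_{-4}^{0} (2*t + 3) sin(3*pi*t/2) dt = (-2/pi) - (10/(3*pi)) = -16/(3*pi).
Integrating by parts (boundary term plus one more integral), an antiderivative of (t - 1) sin(3*pi*t/2) is -2*t*cos(3*pi*t/2)/(3*pi) + 4*sin(3*pi*t/2)/(9*pi**2) + 2*cos(3*pi*t/2)/(3*pi); evaluating from 0 to 4: ∫_{0}^{4} (t - 1) sin(3*pi*t/2) dt = (-2/pi) - (2/(3*pi)) = -8/(3*pi).
Summing the pieces and multiplying by (1/4) gives b_6 = -2/pi.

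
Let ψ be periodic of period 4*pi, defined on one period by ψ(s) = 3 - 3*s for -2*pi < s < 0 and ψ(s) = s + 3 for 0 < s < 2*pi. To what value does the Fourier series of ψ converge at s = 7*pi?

s = 7*pi differs from s = -pi by 2 full period(s), and the series is 4*pi-periodic.
ψ is continuous at s = -pi with value 3 + 3*pi, so the series converges to 3 + 3*pi there.

3 + 3*pi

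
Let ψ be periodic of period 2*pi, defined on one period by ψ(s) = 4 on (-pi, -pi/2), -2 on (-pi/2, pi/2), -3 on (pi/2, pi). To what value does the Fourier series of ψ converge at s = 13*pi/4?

s = 13*pi/4 differs from s = -3*pi/4 by 2 full period(s), and the series is 2*pi-periodic.
ψ is continuous at s = -3*pi/4 with value 4, so the series converges to 4 there.

4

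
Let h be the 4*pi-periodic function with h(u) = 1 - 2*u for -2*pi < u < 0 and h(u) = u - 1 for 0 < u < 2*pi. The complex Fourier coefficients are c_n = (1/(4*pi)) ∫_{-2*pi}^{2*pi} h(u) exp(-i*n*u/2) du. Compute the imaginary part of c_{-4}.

1/4

Since h is real-valued, Im(c_{-4}) = -(1/(4*pi)) ∫_{-2*pi}^{2*pi} h(u) sin(-2*u) du = b_{4}/2.
Split the integral at the breakpoints.
Integrating by parts (boundary term plus one more integral), an antiderivative of (1 - 2*u) sin(-2*u) is -u*cos(2*u) + sin(2*u)/2 + cos(2*u)/2; evaluating from -2*pi to 0: ∫_{-2*pi}^{0} (1 - 2*u) sin(-2*u) du = (1/2) - (1/2 + 2*pi) = -2*pi.
Integrating by parts (boundary term plus one more integral), an antiderivative of (u - 1) sin(-2*u) is u*cos(2*u)/2 - sin(2*u)/4 - cos(2*u)/2; evaluating from 0 to 2*pi: ∫_{0}^{2*pi} (u - 1) sin(-2*u) du = (-1/2 + pi) - (-1/2) = pi.
So ∫_{-2*pi}^{2*pi} h(u) sin(-2*u) du = -pi.
Hence Im(c_{-4}) = (-1/(4*pi))·(-pi) = 1/4.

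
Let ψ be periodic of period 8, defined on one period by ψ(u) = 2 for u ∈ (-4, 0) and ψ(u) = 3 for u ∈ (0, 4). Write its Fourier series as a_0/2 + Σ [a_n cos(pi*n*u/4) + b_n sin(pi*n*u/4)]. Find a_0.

a_0 = 1/4 ∫_{-4}^{4} ψ(u) du = 1/4 · (20) = 5.

5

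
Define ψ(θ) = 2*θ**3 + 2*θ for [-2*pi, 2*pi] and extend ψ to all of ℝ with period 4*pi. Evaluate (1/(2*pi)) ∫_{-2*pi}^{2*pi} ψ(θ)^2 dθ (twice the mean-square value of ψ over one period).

(1/(2*pi)) ∫_{-2*pi}^{2*pi} ψ(θ)^2 dθ = (1/(2*pi)) · (64*pi**3*(35 + 168*pi**2 + 240*pi**4)/105) = 32*pi**2*(35 + 168*pi**2 + 240*pi**4)/105.

32*pi**2*(35 + 168*pi**2 + 240*pi**4)/105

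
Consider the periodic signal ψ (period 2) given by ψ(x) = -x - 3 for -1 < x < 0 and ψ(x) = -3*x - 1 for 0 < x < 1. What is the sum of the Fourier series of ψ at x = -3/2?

-5/2

x = -3/2 differs from x = 1/2 by -1 full period(s), and the series is 2-periodic.
ψ is continuous at x = 1/2 with value -5/2, so the series converges to -5/2 there.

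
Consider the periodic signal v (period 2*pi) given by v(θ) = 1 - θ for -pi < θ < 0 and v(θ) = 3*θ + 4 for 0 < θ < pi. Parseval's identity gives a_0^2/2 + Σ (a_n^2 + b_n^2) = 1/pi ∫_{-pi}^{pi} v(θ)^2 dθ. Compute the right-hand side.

1/pi ∫_{-pi}^{pi} v(θ)^2 dθ = 1/pi · (pi*(51 + 10*pi**2 + 39*pi)/3) = 17 + 10*pi**2/3 + 13*pi.

17 + 10*pi**2/3 + 13*pi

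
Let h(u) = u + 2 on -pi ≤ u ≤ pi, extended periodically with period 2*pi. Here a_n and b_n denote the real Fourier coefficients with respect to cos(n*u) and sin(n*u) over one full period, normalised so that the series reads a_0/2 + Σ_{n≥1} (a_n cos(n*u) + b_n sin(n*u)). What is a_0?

a_0 = 1/pi ∫_{-pi}^{pi} h(u) du = 1/pi · (4*pi) = 4.

4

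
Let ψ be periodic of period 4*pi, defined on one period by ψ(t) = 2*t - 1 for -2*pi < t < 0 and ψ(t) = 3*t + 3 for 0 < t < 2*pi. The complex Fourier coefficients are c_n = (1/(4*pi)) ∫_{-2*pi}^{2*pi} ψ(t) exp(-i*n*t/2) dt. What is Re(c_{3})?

Since ψ is real-valued, Re(c_{3}) = (1/(4*pi)) ∫_{-2*pi}^{2*pi} ψ(t) cos(3*t/2) dt = a_{3}/2.
Split the integral at the breakpoints.
Integrating by parts (boundary term plus one more integral), an antiderivative of (2*t - 1) cos(3*t/2) is 4*t*sin(3*t/2)/3 - 2*sin(3*t/2)/3 + 8*cos(3*t/2)/9; evaluating from -2*pi to 0: ∫_{-2*pi}^{0} (2*t - 1) cos(3*t/2) dt = (8/9) - (-8/9) = 16/9.
Integrating by parts (boundary term plus one more integral), an antiderivative of (3*t + 3) cos(3*t/2) is 2*t*sin(3*t/2) + 2*sin(3*t/2) + 4*cos(3*t/2)/3; evaluating from 0 to 2*pi: ∫_{0}^{2*pi} (3*t + 3) cos(3*t/2) dt = (-4/3) - (4/3) = -8/3.
So ∫_{-2*pi}^{2*pi} ψ(t) cos(3*t/2) dt = -8/9.
Hence Re(c_{3}) = (1/(4*pi))·(-8/9) = -2/(9*pi).

-2/(9*pi)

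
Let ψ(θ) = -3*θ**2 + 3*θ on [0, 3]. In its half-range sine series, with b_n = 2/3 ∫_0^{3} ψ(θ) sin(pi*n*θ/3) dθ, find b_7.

36*(6 - 49*pi**2)/(343*pi**3)

b_7 = 2/3 ∫_0^{3} (-3*θ**2 + 3*θ) sin(7*pi*θ/3) dθ.
Integrating by parts twice (tabular method), an antiderivative of (-3*θ**2 + 3*θ) sin(7*pi*θ/3) is 9*θ**2*cos(7*pi*θ/3)/(7*pi) - 54*θ*sin(7*pi*θ/3)/(49*pi**2) - 9*θ*cos(7*pi*θ/3)/(7*pi) + 27*sin(7*pi*θ/3)/(49*pi**2) - 162*cos(7*pi*θ/3)/(343*pi**3); evaluating from 0 to 3: ∫_{0}^{3} (-3*θ**2 + 3*θ) sin(7*pi*θ/3) dθ = (54*(3 - 49*pi**2)/(343*pi**3)) - (-162/(343*pi**3)) = 54*(6 - 49*pi**2)/(343*pi**3).
Hence b_7 = (2/3)·(54*(6 - 49*pi**2)/(343*pi**3)) = 36*(6 - 49*pi**2)/(343*pi**3).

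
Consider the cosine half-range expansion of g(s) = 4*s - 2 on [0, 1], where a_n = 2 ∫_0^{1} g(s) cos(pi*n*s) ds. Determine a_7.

-16/(49*pi**2)

a_7 = 2 ∫_0^{1} (4*s - 2) cos(7*pi*s) ds.
Integrating by parts (boundary term plus one more integral), an antiderivative of (4*s - 2) cos(7*pi*s) is 4*s*sin(7*pi*s)/(7*pi) - 2*sin(7*pi*s)/(7*pi) + 4*cos(7*pi*s)/(49*pi**2); evaluating from 0 to 1: ∫_{0}^{1} (4*s - 2) cos(7*pi*s) ds = (-4/(49*pi**2)) - (4/(49*pi**2)) = -8/(49*pi**2).
Hence a_7 = 2·(-8/(49*pi**2)) = -16/(49*pi**2).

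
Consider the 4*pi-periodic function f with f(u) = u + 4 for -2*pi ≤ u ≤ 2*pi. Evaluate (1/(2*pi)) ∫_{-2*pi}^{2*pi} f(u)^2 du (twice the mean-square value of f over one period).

8*pi**2/3 + 32

(1/(2*pi)) ∫_{-2*pi}^{2*pi} f(u)^2 du = (1/(2*pi)) · (16*pi*(pi**2 + 12)/3) = 8*pi**2/3 + 32.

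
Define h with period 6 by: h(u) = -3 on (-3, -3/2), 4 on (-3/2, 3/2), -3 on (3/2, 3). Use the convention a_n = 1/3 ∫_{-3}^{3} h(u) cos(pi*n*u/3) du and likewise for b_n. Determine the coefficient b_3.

b_3 = 1/3 ∫_{-3}^{3} h(u) sin(pi*u) du.
h is even and sin(pi*u) is odd, so the integrand is odd over a symmetric interval and the integral vanishes.

0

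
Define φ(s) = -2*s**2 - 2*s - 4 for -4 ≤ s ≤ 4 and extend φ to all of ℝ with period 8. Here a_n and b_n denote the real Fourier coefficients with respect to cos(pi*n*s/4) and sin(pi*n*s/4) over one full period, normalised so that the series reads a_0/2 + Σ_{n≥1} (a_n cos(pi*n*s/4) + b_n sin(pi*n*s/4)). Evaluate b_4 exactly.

b_4 = 1/4 ∫_{-4}^{4} φ(s) sin(pi*s) ds.
Integrating by parts twice (tabular method), an antiderivative of (-2*s**2 - 2*s - 4) sin(pi*s) is 2*s**2*cos(pi*s)/pi - 4*s*sin(pi*s)/pi**2 + 2*s*cos(pi*s)/pi - 2*sin(pi*s)/pi**2 - 4*cos(pi*s)/pi**3 + 4*cos(pi*s)/pi; evaluating from -4 to 4: ∫_{-4}^{4} (-2*s**2 - 2*s - 4) sin(pi*s) ds = (-4/pi**3 + 44/pi) - (-4/pi**3 + 28/pi) = 16/pi.
Hence b_4 = (1/4)·(16/pi) = 4/pi.

4/pi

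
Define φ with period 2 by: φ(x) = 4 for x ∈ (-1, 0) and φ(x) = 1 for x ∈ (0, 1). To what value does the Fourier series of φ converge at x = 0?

At x = 0 the one-sided limits are φ(0^-) = 4 and φ(0^+) = 1.
By Dirichlet's theorem the series converges to their average, [(4) + (1)]/2 = 5/2.

5/2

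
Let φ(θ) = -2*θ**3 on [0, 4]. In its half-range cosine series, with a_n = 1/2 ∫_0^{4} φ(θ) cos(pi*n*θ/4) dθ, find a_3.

a_3 = 1/2 ∫_0^{4} (-2*θ**3) cos(3*pi*θ/4) dθ.
Integrating by parts three times (tabular method), an antiderivative of (-2*θ**3) cos(3*pi*θ/4) is -8*θ**3*sin(3*pi*θ/4)/(3*pi) - 32*θ**2*cos(3*pi*θ/4)/(3*pi**2) + 256*θ*sin(3*pi*θ/4)/(9*pi**3) + 1024*cos(3*pi*θ/4)/(27*pi**4); evaluating from 0 to 4: ∫_{0}^{4} (-2*θ**3) cos(3*pi*θ/4) dθ = (512*(-2 + 9*pi**2)/(27*pi**4)) - (1024/(27*pi**4)) = 512*(-4 + 9*pi**2)/(27*pi**4).
Hence a_3 = (1/2)·(512*(-4 + 9*pi**2)/(27*pi**4)) = 256*(-4 + 9*pi**2)/(27*pi**4).

256*(-4 + 9*pi**2)/(27*pi**4)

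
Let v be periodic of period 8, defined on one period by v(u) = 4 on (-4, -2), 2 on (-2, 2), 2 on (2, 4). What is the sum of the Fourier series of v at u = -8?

u = -8 differs from u = 0 by -1 full period(s), and the series is 8-periodic.
v is continuous at u = 0 with value 2, so the series converges to 2 there.

2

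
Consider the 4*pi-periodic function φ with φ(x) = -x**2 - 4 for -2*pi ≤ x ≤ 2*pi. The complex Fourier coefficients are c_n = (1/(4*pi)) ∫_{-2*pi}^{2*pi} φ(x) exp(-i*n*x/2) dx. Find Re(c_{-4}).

Since φ is real-valued, Re(c_{-4}) = (1/(4*pi)) ∫_{-2*pi}^{2*pi} φ(x) cos(-2*x) dx = a_{4}/2.
φ is even and cos(-2*x) is even, so the integrand is even: ∫_{-2*pi}^{2*pi} φ(x) cos(-2*x) dx = 2∫_0^{2*pi} φ(x) cos(-2*x) dx.
Integrating by parts twice (tabular method), an antiderivative of (-x**2 - 4) cos(-2*x) is -x**2*sin(2*x)/2 - x*cos(2*x)/2 - 7*sin(2*x)/4; evaluating from 0 to 2*pi: ∫_{0}^{2*pi} (-x**2 - 4) cos(-2*x) dx = (-pi) - (0) = -pi.
So ∫_{-2*pi}^{2*pi} φ(x) cos(-2*x) dx = -2*pi.
Hence Re(c_{-4}) = (1/(4*pi))·(-2*pi) = -1/2.

-1/2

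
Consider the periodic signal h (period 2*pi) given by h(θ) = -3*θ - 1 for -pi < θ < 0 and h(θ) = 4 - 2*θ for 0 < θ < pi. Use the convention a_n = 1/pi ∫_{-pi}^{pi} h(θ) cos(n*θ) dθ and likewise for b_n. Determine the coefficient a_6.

0

a_6 = 1/pi ∫_{-pi}^{pi} h(θ) cos(6*θ) dθ.
Split the integral at the breakpoints.
Integrating by parts (boundary term plus one more integral), an antiderivative of (-3*θ - 1) cos(6*θ) is -θ*sin(6*θ)/2 - sin(6*θ)/6 - cos(6*θ)/12; evaluating from -pi to 0: ∫_{-pi}^{0} (-3*θ - 1) cos(6*θ) dθ = (-1/12) - (-1/12) = 0.
Integrating by parts (boundary term plus one more integral), an antiderivative of (4 - 2*θ) cos(6*θ) is -θ*sin(6*θ)/3 + 2*sin(6*θ)/3 - cos(6*θ)/18; evaluating from 0 to pi: ∫_{0}^{pi} (4 - 2*θ) cos(6*θ) dθ = (-1/18) - (-1/18) = 0.
Summing the pieces and multiplying by (1/pi) gives a_6 = 0.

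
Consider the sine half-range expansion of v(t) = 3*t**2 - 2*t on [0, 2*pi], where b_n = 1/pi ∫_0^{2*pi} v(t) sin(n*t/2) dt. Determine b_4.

b_4 = 1/pi ∫_0^{2*pi} (3*t**2 - 2*t) sin(2*t) dt.
Integrating by parts twice (tabular method), an antiderivative of (3*t**2 - 2*t) sin(2*t) is -3*t**2*cos(2*t)/2 + 3*t*sin(2*t)/2 + t*cos(2*t) - sin(2*t)/2 + 3*cos(2*t)/4; evaluating from 0 to 2*pi: ∫_{0}^{2*pi} (3*t**2 - 2*t) sin(2*t) dt = (-6*pi**2 + 3/4 + 2*pi) - (3/4) = 2*pi*(1 - 3*pi).
Hence b_4 = (1/pi)·(2*pi*(1 - 3*pi)) = 2 - 6*pi.

2 - 6*pi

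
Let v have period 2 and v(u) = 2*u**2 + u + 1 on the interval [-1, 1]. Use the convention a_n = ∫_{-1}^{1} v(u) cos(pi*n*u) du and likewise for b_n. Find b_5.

2/(5*pi)

b_5 = ∫_{-1}^{1} v(u) sin(5*pi*u) du.
Integrating by parts twice (tabular method), an antiderivative of (2*u**2 + u + 1) sin(5*pi*u) is -2*u**2*cos(5*pi*u)/(5*pi) + 4*u*sin(5*pi*u)/(25*pi**2) - u*cos(5*pi*u)/(5*pi) + sin(5*pi*u)/(25*pi**2) - cos(5*pi*u)/(5*pi) + 4*cos(5*pi*u)/(125*pi**3); evaluating from -1 to 1: ∫_{-1}^{1} (2*u**2 + u + 1) sin(5*pi*u) du = (4*(-1 + 25*pi**2)/(125*pi**3)) - (2*(-2 + 25*pi**2)/(125*pi**3)) = 2/(5*pi).
Hence b_5 = 2/(5*pi).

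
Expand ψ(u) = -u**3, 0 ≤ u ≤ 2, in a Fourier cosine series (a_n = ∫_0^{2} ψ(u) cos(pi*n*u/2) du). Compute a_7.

a_7 = ∫_0^{2} (-u**3) cos(7*pi*u/2) du.
Integrating by parts three times (tabular method), an antiderivative of (-u**3) cos(7*pi*u/2) is -2*u**3*sin(7*pi*u/2)/(7*pi) - 12*u**2*cos(7*pi*u/2)/(49*pi**2) + 48*u*sin(7*pi*u/2)/(343*pi**3) + 96*cos(7*pi*u/2)/(2401*pi**4); evaluating from 0 to 2: ∫_{0}^{2} (-u**3) cos(7*pi*u/2) du = (48*(-2 + 49*pi**2)/(2401*pi**4)) - (96/(2401*pi**4)) = 48*(-4 + 49*pi**2)/(2401*pi**4).
Hence a_7 = 48*(-4 + 49*pi**2)/(2401*pi**4).

48*(-4 + 49*pi**2)/(2401*pi**4)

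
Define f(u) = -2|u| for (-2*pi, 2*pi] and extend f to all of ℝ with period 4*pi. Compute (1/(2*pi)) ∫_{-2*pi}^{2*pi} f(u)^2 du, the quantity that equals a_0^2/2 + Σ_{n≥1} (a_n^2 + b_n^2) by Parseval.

32*pi**2/3

(1/(2*pi)) ∫_{-2*pi}^{2*pi} f(u)^2 du = (1/(2*pi)) · (64*pi**3/3) = 32*pi**2/3.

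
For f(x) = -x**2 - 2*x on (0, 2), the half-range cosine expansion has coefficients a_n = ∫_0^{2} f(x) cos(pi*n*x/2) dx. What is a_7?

32/(49*pi**2)

a_7 = ∫_0^{2} (-x**2 - 2*x) cos(7*pi*x/2) dx.
Integrating by parts twice (tabular method), an antiderivative of (-x**2 - 2*x) cos(7*pi*x/2) is -2*x**2*sin(7*pi*x/2)/(7*pi) - 4*x*sin(7*pi*x/2)/(7*pi) - 8*x*cos(7*pi*x/2)/(49*pi**2) + 16*sin(7*pi*x/2)/(343*pi**3) - 8*cos(7*pi*x/2)/(49*pi**2); evaluating from 0 to 2: ∫_{0}^{2} (-x**2 - 2*x) cos(7*pi*x/2) dx = (24/(49*pi**2)) - (-8/(49*pi**2)) = 32/(49*pi**2).
Hence a_7 = 32/(49*pi**2).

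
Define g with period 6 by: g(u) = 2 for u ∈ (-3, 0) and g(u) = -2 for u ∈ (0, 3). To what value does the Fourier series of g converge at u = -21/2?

-2

u = -21/2 differs from u = 3/2 by -2 full period(s), and the series is 6-periodic.
g is continuous at u = 3/2 with value -2, so the series converges to -2 there.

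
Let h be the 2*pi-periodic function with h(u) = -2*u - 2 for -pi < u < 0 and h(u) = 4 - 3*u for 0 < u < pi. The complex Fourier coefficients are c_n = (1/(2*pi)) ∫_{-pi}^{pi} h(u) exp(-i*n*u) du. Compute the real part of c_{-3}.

Since h is real-valued, Re(c_{-3}) = (1/(2*pi)) ∫_{-pi}^{pi} h(u) cos(-3*u) du = a_{3}/2.
Split the integral at the breakpoints.
Integrating by parts (boundary term plus one more integral), an antiderivative of (-2*u - 2) cos(-3*u) is -2*u*sin(3*u)/3 - 2*sin(3*u)/3 - 2*cos(3*u)/9; evaluating from -pi to 0: ∫_{-pi}^{0} (-2*u - 2) cos(-3*u) du = (-2/9) - (2/9) = -4/9.
Integrating by parts (boundary term plus one more integral), an antiderivative of (4 - 3*u) cos(-3*u) is -u*sin(3*u) + 4*sin(3*u)/3 - cos(3*u)/3; evaluating from 0 to pi: ∫_{0}^{pi} (4 - 3*u) cos(-3*u) du = (1/3) - (-1/3) = 2/3.
So ∫_{-pi}^{pi} h(u) cos(-3*u) du = 2/9.
Hence Re(c_{-3}) = (1/(2*pi))·(2/9) = 1/(9*pi).

1/(9*pi)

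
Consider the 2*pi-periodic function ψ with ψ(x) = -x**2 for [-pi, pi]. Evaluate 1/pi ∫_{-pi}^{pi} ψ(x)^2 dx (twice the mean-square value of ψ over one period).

1/pi ∫_{-pi}^{pi} ψ(x)^2 dx = 1/pi · (2*pi**5/5) = 2*pi**4/5.

2*pi**4/5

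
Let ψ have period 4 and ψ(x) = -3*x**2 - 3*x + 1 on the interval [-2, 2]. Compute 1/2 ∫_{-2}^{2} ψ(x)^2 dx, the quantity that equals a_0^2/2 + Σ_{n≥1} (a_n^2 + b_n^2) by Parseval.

338/5

1/2 ∫_{-2}^{2} ψ(x)^2 dx = 1/2 · (676/5) = 338/5.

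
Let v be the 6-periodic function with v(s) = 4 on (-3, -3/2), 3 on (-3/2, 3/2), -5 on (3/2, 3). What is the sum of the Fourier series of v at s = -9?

s = -9 differs from s = 3 by -2 full period(s), and the series is 6-periodic.
At s = 3 the one-sided limits are v(3^-) = -5 and v(3^+) = 4.
By Dirichlet's theorem the series converges to their average, [(-5) + (4)]/2 = -1/2.

-1/2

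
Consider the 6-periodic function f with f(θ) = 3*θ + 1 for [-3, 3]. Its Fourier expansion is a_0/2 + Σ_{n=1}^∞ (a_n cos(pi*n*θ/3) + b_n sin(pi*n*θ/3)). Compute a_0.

a_0 = 1/3 ∫_{-3}^{3} f(θ) dθ = 1/3 · (6) = 2.

2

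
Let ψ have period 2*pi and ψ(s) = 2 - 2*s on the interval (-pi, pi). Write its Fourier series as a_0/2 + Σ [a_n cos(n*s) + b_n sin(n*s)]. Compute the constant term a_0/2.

a_0 = 1/pi ∫_{-pi}^{pi} ψ(s) ds = 1/pi · (4*pi) = 4.
So the constant term a_0/2 = 2.

2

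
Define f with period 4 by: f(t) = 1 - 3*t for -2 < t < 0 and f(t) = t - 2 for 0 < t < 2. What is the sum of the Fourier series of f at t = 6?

t = 6 differs from t = -2 by 2 full period(s), and the series is 4-periodic.
At t = -2 the one-sided limits are f(-2^-) = 0 and f(-2^+) = 7.
By Dirichlet's theorem the series converges to their average, [(0) + (7)]/2 = 7/2.

7/2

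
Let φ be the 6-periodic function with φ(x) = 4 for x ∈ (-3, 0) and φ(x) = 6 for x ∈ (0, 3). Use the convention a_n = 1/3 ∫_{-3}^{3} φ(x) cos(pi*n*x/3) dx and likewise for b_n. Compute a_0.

a_0 = 1/3 ∫_{-3}^{3} φ(x) dx = 1/3 · (30) = 10.

10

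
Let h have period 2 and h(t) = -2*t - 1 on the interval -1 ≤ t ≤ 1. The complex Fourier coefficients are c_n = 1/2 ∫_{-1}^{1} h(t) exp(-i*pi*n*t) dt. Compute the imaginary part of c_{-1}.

Since h is real-valued, Im(c_{-1}) = -1/2 ∫_{-1}^{1} h(t) sin(-pi*t) dt = b_{1}/2.
Integrating by parts (boundary term plus one more integral), an antiderivative of (-2*t - 1) sin(-pi*t) is -2*t*cos(pi*t)/pi + 2*sin(pi*t)/pi**2 - cos(pi*t)/pi; evaluating from -1 to 1: ∫_{-1}^{1} (-2*t - 1) sin(-pi*t) dt = (3/pi) - (-1/pi) = 4/pi.
Hence Im(c_{-1}) = (-1/2)·(4/pi) = -2/pi.

-2/pi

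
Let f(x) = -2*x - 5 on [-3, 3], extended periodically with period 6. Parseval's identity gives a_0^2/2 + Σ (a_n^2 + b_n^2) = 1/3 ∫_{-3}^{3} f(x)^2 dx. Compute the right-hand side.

1/3 ∫_{-3}^{3} f(x)^2 dx = 1/3 · (222) = 74.

74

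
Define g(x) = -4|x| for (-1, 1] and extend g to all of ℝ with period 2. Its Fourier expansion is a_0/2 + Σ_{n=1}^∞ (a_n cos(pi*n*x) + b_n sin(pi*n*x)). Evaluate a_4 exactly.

a_4 = ∫_{-1}^{1} g(x) cos(4*pi*x) dx.
g is even and cos(4*pi*x) is even, so the integrand is even and a_4 = 2 ∫_0^{1} g(x) cos(4*pi*x) dx.
Integrating by parts (boundary term plus one more integral), an antiderivative of (-4*x) cos(4*pi*x) is -x*sin(4*pi*x)/pi - cos(4*pi*x)/(4*pi**2); evaluating from 0 to 1: ∫_{0}^{1} (-4*x) cos(4*pi*x) dx = (-1/(4*pi**2)) - (-1/(4*pi**2)) = 0.
Hence a_4 = 2·(0) = 0.

0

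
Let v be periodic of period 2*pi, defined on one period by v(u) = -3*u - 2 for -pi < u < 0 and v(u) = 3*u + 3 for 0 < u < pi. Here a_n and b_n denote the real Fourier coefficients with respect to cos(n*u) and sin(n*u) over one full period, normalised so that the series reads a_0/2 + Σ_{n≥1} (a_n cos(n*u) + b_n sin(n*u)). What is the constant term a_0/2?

1/2 + 3*pi/2

a_0 = 1/pi ∫_{-pi}^{pi} v(u) du = 1/pi · (pi*(1 + 3*pi)) = 1 + 3*pi.
So the constant term a_0/2 = 1/2 + 3*pi/2.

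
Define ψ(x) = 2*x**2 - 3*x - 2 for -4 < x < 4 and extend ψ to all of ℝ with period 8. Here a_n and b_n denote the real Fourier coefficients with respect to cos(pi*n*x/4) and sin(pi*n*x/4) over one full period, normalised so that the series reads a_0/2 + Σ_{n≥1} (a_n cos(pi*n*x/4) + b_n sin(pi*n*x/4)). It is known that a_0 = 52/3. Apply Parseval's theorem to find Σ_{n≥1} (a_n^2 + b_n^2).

12512/45

Parseval: a_0^2/2 + Σ_{n≥1} (a_n^2+b_n^2) = 1/4 ∫_{-4}^{4} ψ(x)^2 dx = 6424/15.
Subtract a_0^2/2 = 1352/9: Σ (a_n^2+b_n^2) = 12512/45.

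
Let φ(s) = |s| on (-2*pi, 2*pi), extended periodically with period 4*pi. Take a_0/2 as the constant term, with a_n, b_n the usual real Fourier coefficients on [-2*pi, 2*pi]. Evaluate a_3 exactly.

a_3 = (1/(2*pi)) ∫_{-2*pi}^{2*pi} φ(s) cos(3*s/2) ds.
φ is even and cos(3*s/2) is even, so the integrand is even and a_3 = 1/pi ∫_0^{2*pi} φ(s) cos(3*s/2) ds.
Integrating by parts (boundary term plus one more integral), an antiderivative of (s) cos(3*s/2) is 2*s*sin(3*s/2)/3 + 4*cos(3*s/2)/9; evaluating from 0 to 2*pi: ∫_{0}^{2*pi} (s) cos(3*s/2) ds = (-4/9) - (4/9) = -8/9.
Hence a_3 = (1/pi)·(-8/9) = -8/(9*pi).

-8/(9*pi)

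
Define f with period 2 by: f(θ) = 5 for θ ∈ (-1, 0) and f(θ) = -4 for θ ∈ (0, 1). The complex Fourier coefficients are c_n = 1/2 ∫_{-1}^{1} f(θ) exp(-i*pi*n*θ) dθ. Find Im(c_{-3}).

Since f is real-valued, Im(c_{-3}) = -1/2 ∫_{-1}^{1} f(θ) sin(-3*pi*θ) dθ = b_{3}/2.
Split the integral at the breakpoints.
Directly, an antiderivative of (5) sin(-3*pi*θ) is 5*cos(3*pi*θ)/(3*pi); evaluating from -1 to 0: ∫_{-1}^{0} (5) sin(-3*pi*θ) dθ = (5/(3*pi)) - (-5/(3*pi)) = 10/(3*pi).
Directly, an antiderivative of (-4) sin(-3*pi*θ) is -4*cos(3*pi*θ)/(3*pi); evaluating from 0 to 1: ∫_{0}^{1} (-4) sin(-3*pi*θ) dθ = (4/(3*pi)) - (-4/(3*pi)) = 8/(3*pi).
So ∫_{-1}^{1} f(θ) sin(-3*pi*θ) dθ = 6/pi.
Hence Im(c_{-3}) = (-1/2)·(6/pi) = -3/pi.

-3/pi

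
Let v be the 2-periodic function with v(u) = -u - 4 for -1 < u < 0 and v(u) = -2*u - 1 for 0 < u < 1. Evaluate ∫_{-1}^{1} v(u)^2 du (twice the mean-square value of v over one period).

50/3

∫_{-1}^{1} v(u)^2 du = 50/3.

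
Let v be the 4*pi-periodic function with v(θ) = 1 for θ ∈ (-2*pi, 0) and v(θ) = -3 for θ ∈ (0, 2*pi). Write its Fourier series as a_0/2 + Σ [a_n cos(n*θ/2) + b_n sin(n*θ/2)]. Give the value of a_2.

0

a_2 = (1/(2*pi)) ∫_{-2*pi}^{2*pi} v(θ) cos(θ) dθ.
Split the integral at the breakpoints.
Directly, an antiderivative of (1) cos(θ) is sin(θ); evaluating from -2*pi to 0: ∫_{-2*pi}^{0} (1) cos(θ) dθ = (0) - (0) = 0.
Directly, an antiderivative of (-3) cos(θ) is -3*sin(θ); evaluating from 0 to 2*pi: ∫_{0}^{2*pi} (-3) cos(θ) dθ = (0) - (0) = 0.
Summing the pieces and multiplying by (1/(2*pi)) gives a_2 = 0.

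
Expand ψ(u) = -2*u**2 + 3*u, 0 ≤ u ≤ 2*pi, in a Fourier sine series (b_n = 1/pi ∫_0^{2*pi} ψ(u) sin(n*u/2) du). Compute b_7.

4*(-196*pi**2 + 16 + 147*pi)/(343*pi)

b_7 = 1/pi ∫_0^{2*pi} (-2*u**2 + 3*u) sin(7*u/2) du.
Integrating by parts twice (tabular method), an antiderivative of (-2*u**2 + 3*u) sin(7*u/2) is 4*u**2*cos(7*u/2)/7 - 16*u*sin(7*u/2)/49 - 6*u*cos(7*u/2)/7 + 12*sin(7*u/2)/49 - 32*cos(7*u/2)/343; evaluating from 0 to 2*pi: ∫_{0}^{2*pi} (-2*u**2 + 3*u) sin(7*u/2) du = (-16*pi**2/7 + 32/343 + 12*pi/7) - (-32/343) = -16*pi**2/7 + 64/343 + 12*pi/7.
Hence b_7 = (1/pi)·(-16*pi**2/7 + 64/343 + 12*pi/7) = 4*(-196*pi**2 + 16 + 147*pi)/(343*pi).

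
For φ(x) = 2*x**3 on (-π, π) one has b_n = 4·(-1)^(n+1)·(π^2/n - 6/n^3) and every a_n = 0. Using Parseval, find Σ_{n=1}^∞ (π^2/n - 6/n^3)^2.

pi**6/14

Parseval: Σ b_n^2 = (1/π) ∫_{-π}^{π} φ(x)^2 dx = 8*pi**6/7.
b_n^2 = 16·(π^2/n - 6/n^3)^2, so the sum equals (8*pi**6/7)/16 = pi**6/14.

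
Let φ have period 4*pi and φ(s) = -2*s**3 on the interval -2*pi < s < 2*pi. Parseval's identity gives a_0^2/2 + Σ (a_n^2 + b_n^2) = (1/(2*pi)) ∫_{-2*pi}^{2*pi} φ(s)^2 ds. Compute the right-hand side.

512*pi**6/7

(1/(2*pi)) ∫_{-2*pi}^{2*pi} φ(s)^2 ds = (1/(2*pi)) · (1024*pi**7/7) = 512*pi**6/7.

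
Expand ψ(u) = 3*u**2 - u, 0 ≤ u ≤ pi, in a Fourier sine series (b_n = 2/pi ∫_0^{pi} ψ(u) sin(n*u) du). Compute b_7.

2*(-49*pi - 12 + 147*pi**2)/(343*pi)

b_7 = 2/pi ∫_0^{pi} (3*u**2 - u) sin(7*u) du.
Integrating by parts twice (tabular method), an antiderivative of (3*u**2 - u) sin(7*u) is -3*u**2*cos(7*u)/7 + 6*u*sin(7*u)/49 + u*cos(7*u)/7 - sin(7*u)/49 + 6*cos(7*u)/343; evaluating from 0 to pi: ∫_{0}^{pi} (3*u**2 - u) sin(7*u) du = (-pi/7 - 6/343 + 3*pi**2/7) - (6/343) = -pi/7 - 12/343 + 3*pi**2/7.
Hence b_7 = (2/pi)·(-pi/7 - 12/343 + 3*pi**2/7) = 2*(-49*pi - 12 + 147*pi**2)/(343*pi).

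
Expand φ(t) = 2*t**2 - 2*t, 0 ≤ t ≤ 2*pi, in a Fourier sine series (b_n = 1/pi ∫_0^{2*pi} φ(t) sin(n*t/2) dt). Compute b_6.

b_6 = 1/pi ∫_0^{2*pi} (2*t**2 - 2*t) sin(3*t) dt.
Integrating by parts twice (tabular method), an antiderivative of (2*t**2 - 2*t) sin(3*t) is -2*t**2*cos(3*t)/3 + 4*t*sin(3*t)/9 + 2*t*cos(3*t)/3 - 2*sin(3*t)/9 + 4*cos(3*t)/27; evaluating from 0 to 2*pi: ∫_{0}^{2*pi} (2*t**2 - 2*t) sin(3*t) dt = (-8*pi**2/3 + 4/27 + 4*pi/3) - (4/27) = 4*pi*(1 - 2*pi)/3.
Hence b_6 = (1/pi)·(4*pi*(1 - 2*pi)/3) = 4/3 - 8*pi/3.

4/3 - 8*pi/3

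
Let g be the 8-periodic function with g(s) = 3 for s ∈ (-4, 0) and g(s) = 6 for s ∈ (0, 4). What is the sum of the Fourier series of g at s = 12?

s = 12 differs from s = 4 by 1 full period(s), and the series is 8-periodic.
At s = 4 the one-sided limits are g(4^-) = 6 and g(4^+) = 3.
By Dirichlet's theorem the series converges to their average, [(6) + (3)]/2 = 9/2.

9/2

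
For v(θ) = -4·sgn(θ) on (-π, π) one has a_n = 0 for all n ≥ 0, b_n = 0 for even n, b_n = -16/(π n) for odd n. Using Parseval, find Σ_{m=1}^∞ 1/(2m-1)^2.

pi**2/8

Parseval: Σ b_n^2 = (1/π) ∫_{-π}^{π} v(θ)^2 dθ = 32.
Only odd n contribute, with b_n^2 = 256/(π^2 n^2), so Σ_{m≥1} 1/(2m-1)^2 = π^2·(32)/256 = pi**2/8.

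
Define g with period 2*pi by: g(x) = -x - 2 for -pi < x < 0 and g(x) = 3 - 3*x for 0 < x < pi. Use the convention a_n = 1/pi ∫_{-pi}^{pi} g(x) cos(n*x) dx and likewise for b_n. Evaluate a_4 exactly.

a_4 = 1/pi ∫_{-pi}^{pi} g(x) cos(4*x) dx.
Split the integral at the breakpoints.
Integrating by parts (boundary term plus one more integral), an antiderivative of (-x - 2) cos(4*x) is -x*sin(4*x)/4 - sin(4*x)/2 - cos(4*x)/16; evaluating from -pi to 0: ∫_{-pi}^{0} (-x - 2) cos(4*x) dx = (-1/16) - (-1/16) = 0.
Integrating by parts (boundary term plus one more integral), an antiderivative of (3 - 3*x) cos(4*x) is -3*x*sin(4*x)/4 + 3*sin(4*x)/4 - 3*cos(4*x)/16; evaluating from 0 to pi: ∫_{0}^{pi} (3 - 3*x) cos(4*x) dx = (-3/16) - (-3/16) = 0.
Summing the pieces and multiplying by (1/pi) gives a_4 = 0.

0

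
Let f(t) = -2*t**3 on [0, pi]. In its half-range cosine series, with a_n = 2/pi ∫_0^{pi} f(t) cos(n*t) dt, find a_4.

a_4 = 2/pi ∫_0^{pi} (-2*t**3) cos(4*t) dt.
Integrating by parts three times (tabular method), an antiderivative of (-2*t**3) cos(4*t) is -t**3*sin(4*t)/2 - 3*t**2*cos(4*t)/8 + 3*t*sin(4*t)/16 + 3*cos(4*t)/64; evaluating from 0 to pi: ∫_{0}^{pi} (-2*t**3) cos(4*t) dt = (3/64 - 3*pi**2/8) - (3/64) = -3*pi**2/8.
Hence a_4 = (2/pi)·(-3*pi**2/8) = -3*pi/4.

-3*pi/4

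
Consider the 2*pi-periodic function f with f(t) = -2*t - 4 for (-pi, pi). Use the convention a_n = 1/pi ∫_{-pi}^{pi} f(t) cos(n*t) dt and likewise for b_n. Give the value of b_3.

b_3 = 1/pi ∫_{-pi}^{pi} f(t) sin(3*t) dt.
Integrating by parts (boundary term plus one more integral), an antiderivative of (-2*t - 4) sin(3*t) is 2*t*cos(3*t)/3 - 2*sin(3*t)/9 + 4*cos(3*t)/3; evaluating from -pi to pi: ∫_{-pi}^{pi} (-2*t - 4) sin(3*t) dt = (-2*pi/3 - 4/3) - (-4/3 + 2*pi/3) = -4*pi/3.
Hence b_3 = (1/pi)·(-4*pi/3) = -4/3.

-4/3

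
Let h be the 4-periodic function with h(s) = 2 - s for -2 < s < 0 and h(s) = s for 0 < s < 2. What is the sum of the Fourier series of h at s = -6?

s = -6 differs from s = 2 by -2 full period(s), and the series is 4-periodic.
At s = 2 the one-sided limits are h(2^-) = 2 and h(2^+) = 4.
By Dirichlet's theorem the series converges to their average, [(2) + (4)]/2 = 3.

3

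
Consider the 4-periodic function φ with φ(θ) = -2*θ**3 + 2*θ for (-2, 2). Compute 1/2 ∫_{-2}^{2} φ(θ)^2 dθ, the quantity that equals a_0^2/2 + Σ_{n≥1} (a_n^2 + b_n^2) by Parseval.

1/2 ∫_{-2}^{2} φ(θ)^2 dθ = 1/2 · (6848/105) = 3424/105.

3424/105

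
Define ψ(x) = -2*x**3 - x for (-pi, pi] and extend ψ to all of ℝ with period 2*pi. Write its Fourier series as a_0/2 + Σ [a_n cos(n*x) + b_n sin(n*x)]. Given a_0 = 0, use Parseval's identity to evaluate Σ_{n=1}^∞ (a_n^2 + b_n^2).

Parseval: a_0^2/2 + Σ_{n≥1} (a_n^2+b_n^2) = 1/pi ∫_{-pi}^{pi} ψ(x)^2 dx = 2*pi**2*(35 + 84*pi**2 + 60*pi**4)/105.
Subtract a_0^2/2 = 0: Σ (a_n^2+b_n^2) = 2*pi**2*(35 + 84*pi**2 + 60*pi**4)/105.

2*pi**2*(35 + 84*pi**2 + 60*pi**4)/105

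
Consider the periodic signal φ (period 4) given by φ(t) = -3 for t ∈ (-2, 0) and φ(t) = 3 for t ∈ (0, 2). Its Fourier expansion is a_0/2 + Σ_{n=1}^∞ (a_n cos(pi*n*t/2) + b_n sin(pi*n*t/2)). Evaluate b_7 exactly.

b_7 = 1/2 ∫_{-2}^{2} φ(t) sin(7*pi*t/2) dt.
φ is odd and sin(7*pi*t/2) is odd, so the integrand is even and b_7 = ∫_0^{2} φ(t) sin(7*pi*t/2) dt.
Directly, an antiderivative of (3) sin(7*pi*t/2) is -6*cos(7*pi*t/2)/(7*pi); evaluating from 0 to 2: ∫_{0}^{2} (3) sin(7*pi*t/2) dt = (6/(7*pi)) - (-6/(7*pi)) = 12/(7*pi).
Hence b_7 = 12/(7*pi).

12/(7*pi)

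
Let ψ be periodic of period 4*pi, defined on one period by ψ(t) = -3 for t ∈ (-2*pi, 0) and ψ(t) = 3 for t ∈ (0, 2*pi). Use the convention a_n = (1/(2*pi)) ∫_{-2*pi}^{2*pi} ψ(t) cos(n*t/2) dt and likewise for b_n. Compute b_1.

12/pi

b_1 = (1/(2*pi)) ∫_{-2*pi}^{2*pi} ψ(t) sin(t/2) dt.
ψ is odd and sin(t/2) is odd, so the integrand is even and b_1 = 1/pi ∫_0^{2*pi} ψ(t) sin(t/2) dt.
Directly, an antiderivative of (3) sin(t/2) is -6*cos(t/2); evaluating from 0 to 2*pi: ∫_{0}^{2*pi} (3) sin(t/2) dt = (6) - (-6) = 12.
Hence b_1 = (1/pi)·(12) = 12/pi.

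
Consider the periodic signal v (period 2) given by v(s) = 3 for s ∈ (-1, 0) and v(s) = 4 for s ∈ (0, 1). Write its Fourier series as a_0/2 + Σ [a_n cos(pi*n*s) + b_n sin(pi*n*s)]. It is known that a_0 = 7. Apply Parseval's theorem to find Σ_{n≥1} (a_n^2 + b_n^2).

1/2

Parseval: a_0^2/2 + Σ_{n≥1} (a_n^2+b_n^2) = ∫_{-1}^{1} v(s)^2 ds = 25.
Subtract a_0^2/2 = 49/2: Σ (a_n^2+b_n^2) = 1/2.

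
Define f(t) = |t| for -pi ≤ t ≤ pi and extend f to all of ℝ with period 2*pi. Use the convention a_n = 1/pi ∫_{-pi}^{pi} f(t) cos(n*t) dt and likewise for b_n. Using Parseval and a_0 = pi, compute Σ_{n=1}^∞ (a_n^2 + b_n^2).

Parseval: a_0^2/2 + Σ_{n≥1} (a_n^2+b_n^2) = 1/pi ∫_{-pi}^{pi} f(t)^2 dt = 2*pi**2/3.
Subtract a_0^2/2 = pi**2/2: Σ (a_n^2+b_n^2) = pi**2/6.

pi**2/6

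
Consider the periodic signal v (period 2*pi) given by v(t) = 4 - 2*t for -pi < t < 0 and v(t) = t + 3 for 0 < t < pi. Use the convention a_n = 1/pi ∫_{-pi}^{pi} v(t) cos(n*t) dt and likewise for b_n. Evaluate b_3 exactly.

(-pi - 2)/(3*pi)

b_3 = 1/pi ∫_{-pi}^{pi} v(t) sin(3*t) dt.
Split the integral at the breakpoints.
Integrating by parts (boundary term plus one more integral), an antiderivative of (4 - 2*t) sin(3*t) is 2*t*cos(3*t)/3 - 2*sin(3*t)/9 - 4*cos(3*t)/3; evaluating from -pi to 0: ∫_{-pi}^{0} (4 - 2*t) sin(3*t) dt = (-4/3) - (4/3 + 2*pi/3) = -8/3 - 2*pi/3.
Integrating by parts (boundary term plus one more integral), an antiderivative of (t + 3) sin(3*t) is -t*cos(3*t)/3 + sin(3*t)/9 - cos(3*t); evaluating from 0 to pi: ∫_{0}^{pi} (t + 3) sin(3*t) dt = (1 + pi/3) - (-1) = pi/3 + 2.
Summing the pieces and multiplying by (1/pi) gives b_3 = (-pi - 2)/(3*pi).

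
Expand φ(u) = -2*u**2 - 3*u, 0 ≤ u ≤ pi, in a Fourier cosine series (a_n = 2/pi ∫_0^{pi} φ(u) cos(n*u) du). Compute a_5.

a_5 = 2/pi ∫_0^{pi} (-2*u**2 - 3*u) cos(5*u) du.
Integrating by parts twice (tabular method), an antiderivative of (-2*u**2 - 3*u) cos(5*u) is -2*u**2*sin(5*u)/5 - 3*u*sin(5*u)/5 - 4*u*cos(5*u)/25 + 4*sin(5*u)/125 - 3*cos(5*u)/25; evaluating from 0 to pi: ∫_{0}^{pi} (-2*u**2 - 3*u) cos(5*u) du = (3/25 + 4*pi/25) - (-3/25) = 6/25 + 4*pi/25.
Hence a_5 = (2/pi)·(6/25 + 4*pi/25) = 4*(3 + 2*pi)/(25*pi).

4*(3 + 2*pi)/(25*pi)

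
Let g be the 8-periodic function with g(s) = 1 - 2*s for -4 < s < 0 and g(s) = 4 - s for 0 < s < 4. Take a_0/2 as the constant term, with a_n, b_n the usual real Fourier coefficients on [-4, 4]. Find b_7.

-6/(7*pi)

b_7 = 1/4 ∫_{-4}^{4} g(s) sin(7*pi*s/4) ds.
Split the integral at the breakpoints.
Integrating by parts (boundary term plus one more integral), an antiderivative of (1 - 2*s) sin(7*pi*s/4) is 8*s*cos(7*pi*s/4)/(7*pi) - 32*sin(7*pi*s/4)/(49*pi**2) - 4*cos(7*pi*s/4)/(7*pi); evaluating from -4 to 0: ∫_{-4}^{0} (1 - 2*s) sin(7*pi*s/4) ds = (-4/(7*pi)) - (36/(7*pi)) = -40/(7*pi).
Integrating by parts (boundary term plus one more integral), an antiderivative of (4 - s) sin(7*pi*s/4) is 4*s*cos(7*pi*s/4)/(7*pi) - 16*sin(7*pi*s/4)/(49*pi**2) - 16*cos(7*pi*s/4)/(7*pi); evaluating from 0 to 4: ∫_{0}^{4} (4 - s) sin(7*pi*s/4) ds = (0) - (-16/(7*pi)) = 16/(7*pi).
Summing the pieces and multiplying by (1/4) gives b_7 = -6/(7*pi).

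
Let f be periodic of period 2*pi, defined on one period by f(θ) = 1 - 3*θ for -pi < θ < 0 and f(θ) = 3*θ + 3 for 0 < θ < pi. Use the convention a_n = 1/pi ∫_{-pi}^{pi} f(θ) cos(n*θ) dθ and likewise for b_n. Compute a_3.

-4/(3*pi)

a_3 = 1/pi ∫_{-pi}^{pi} f(θ) cos(3*θ) dθ.
Split the integral at the breakpoints.
Integrating by parts (boundary term plus one more integral), an antiderivative of (1 - 3*θ) cos(3*θ) is -θ*sin(3*θ) + sin(3*θ)/3 - cos(3*θ)/3; evaluating from -pi to 0: ∫_{-pi}^{0} (1 - 3*θ) cos(3*θ) dθ = (-1/3) - (1/3) = -2/3.
Integrating by parts (boundary term plus one more integral), an antiderivative of (3*θ + 3) cos(3*θ) is θ*sin(3*θ) + sin(3*θ) + cos(3*θ)/3; evaluating from 0 to pi: ∫_{0}^{pi} (3*θ + 3) cos(3*θ) dθ = (-1/3) - (1/3) = -2/3.
Summing the pieces and multiplying by (1/pi) gives a_3 = -4/(3*pi).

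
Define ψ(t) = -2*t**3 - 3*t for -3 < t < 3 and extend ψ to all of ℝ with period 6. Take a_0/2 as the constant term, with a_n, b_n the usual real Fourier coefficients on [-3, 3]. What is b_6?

-3/pi**3 + 21/pi

b_6 = 1/3 ∫_{-3}^{3} ψ(t) sin(2*pi*t) dt.
ψ is odd and sin(2*pi*t) is odd, so the integrand is even and b_6 = 2/3 ∫_0^{3} ψ(t) sin(2*pi*t) dt.
Integrating by parts three times (tabular method), an antiderivative of (-2*t**3 - 3*t) sin(2*pi*t) is t**3*cos(2*pi*t)/pi - 3*t**2*sin(2*pi*t)/(2*pi**2) - 3*t*cos(2*pi*t)/(2*pi**3) + 3*t*cos(2*pi*t)/(2*pi) - 3*sin(2*pi*t)/(4*pi**2) + 3*sin(2*pi*t)/(4*pi**4); evaluating from 0 to 3: ∫_{0}^{3} (-2*t**3 - 3*t) sin(2*pi*t) dt = (9*(-1 + 7*pi**2)/(2*pi**3)) - (0) = 9*(-1 + 7*pi**2)/(2*pi**3).
Hence b_6 = (2/3)·(9*(-1 + 7*pi**2)/(2*pi**3)) = -3/pi**3 + 21/pi.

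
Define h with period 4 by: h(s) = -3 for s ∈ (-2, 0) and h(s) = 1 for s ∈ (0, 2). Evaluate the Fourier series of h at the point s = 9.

s = 9 differs from s = 1 by 2 full period(s), and the series is 4-periodic.
h is continuous at s = 1 with value 1, so the series converges to 1 there.

1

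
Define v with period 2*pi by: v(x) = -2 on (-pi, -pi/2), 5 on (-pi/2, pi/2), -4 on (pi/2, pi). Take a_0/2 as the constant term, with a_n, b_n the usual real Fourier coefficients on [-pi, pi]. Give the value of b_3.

-2/(3*pi)

b_3 = 1/pi ∫_{-pi}^{pi} v(x) sin(3*x) dx.
Split the integral at the breakpoints.
Directly, an antiderivative of (-2) sin(3*x) is 2*cos(3*x)/3; evaluating from -pi to -pi/2: ∫_{-pi}^{-pi/2} (-2) sin(3*x) dx = (0) - (-2/3) = 2/3.
Directly, an antiderivative of (5) sin(3*x) is -5*cos(3*x)/3; evaluating from -pi/2 to pi/2: ∫_{-pi/2}^{pi/2} (5) sin(3*x) dx = (0) - (0) = 0.
Directly, an antiderivative of (-4) sin(3*x) is 4*cos(3*x)/3; evaluating from pi/2 to pi: ∫_{pi/2}^{pi} (-4) sin(3*x) dx = (-4/3) - (0) = -4/3.
Summing the pieces and multiplying by (1/pi) gives b_3 = -2/(3*pi).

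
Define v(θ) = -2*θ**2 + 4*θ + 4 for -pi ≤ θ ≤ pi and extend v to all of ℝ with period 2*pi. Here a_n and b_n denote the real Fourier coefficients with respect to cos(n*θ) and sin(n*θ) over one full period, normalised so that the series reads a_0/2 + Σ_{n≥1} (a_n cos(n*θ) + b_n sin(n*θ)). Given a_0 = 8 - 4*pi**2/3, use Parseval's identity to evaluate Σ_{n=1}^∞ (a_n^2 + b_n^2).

Parseval: a_0^2/2 + Σ_{n≥1} (a_n^2+b_n^2) = 1/pi ∫_{-pi}^{pi} v(θ)^2 dθ = 32 + 8*pi**4/5.
Subtract a_0^2/2 = 8*(6 - pi**2)**2/9: Σ (a_n^2+b_n^2) = 32*pi**2*(pi**2 + 15)/45.

32*pi**2*(pi**2 + 15)/45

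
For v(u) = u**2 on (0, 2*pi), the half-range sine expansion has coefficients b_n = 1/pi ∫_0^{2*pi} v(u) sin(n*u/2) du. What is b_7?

8*(-4 + 49*pi**2)/(343*pi)

b_7 = 1/pi ∫_0^{2*pi} (u**2) sin(7*u/2) du.
Integrating by parts twice (tabular method), an antiderivative of (u**2) sin(7*u/2) is -2*u**2*cos(7*u/2)/7 + 8*u*sin(7*u/2)/49 + 16*cos(7*u/2)/343; evaluating from 0 to 2*pi: ∫_{0}^{2*pi} (u**2) sin(7*u/2) du = (-16/343 + 8*pi**2/7) - (16/343) = -32/343 + 8*pi**2/7.
Hence b_7 = (1/pi)·(-32/343 + 8*pi**2/7) = 8*(-4 + 49*pi**2)/(343*pi).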